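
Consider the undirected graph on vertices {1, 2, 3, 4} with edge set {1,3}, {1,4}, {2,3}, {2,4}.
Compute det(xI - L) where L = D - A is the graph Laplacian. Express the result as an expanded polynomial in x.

Reading degrees in the order [1, 2, 3, 4] gives [2, 2, 2, 2]; set D = diag(2, 2, 2, 2) and form L = D - A. The eigenvalues of L are [0, 2, 2, 4]; the characteristic polynomial is the product of (x - lambda_i), which multiplies out to x^4 - 8x^3 + 20x^2 - 16x. The coefficient of x^3 equals -trace(L) = -8, matching the sum of degrees.

x^4 - 8x^3 + 20x^2 - 16x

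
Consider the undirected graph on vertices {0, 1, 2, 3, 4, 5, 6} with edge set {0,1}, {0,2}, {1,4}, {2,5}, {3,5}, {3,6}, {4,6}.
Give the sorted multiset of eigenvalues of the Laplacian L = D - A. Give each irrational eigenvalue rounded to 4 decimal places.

[0, 0.7530, 0.7530, 2.4450, 2.4450, 3.8019, 3.8019]

With the vertex order [0, 1, 2, 3, 4, 5, 6], the degrees are [2, 2, 2, 2, 2, 2, 2], giving D = diag(2, 2, 2, 2, 2, 2, 2) and L = D - A. The multiplicity of 0 as a Laplacian eigenvalue equals the number of connected components. The single zero eigenvalue shows the graph is connected.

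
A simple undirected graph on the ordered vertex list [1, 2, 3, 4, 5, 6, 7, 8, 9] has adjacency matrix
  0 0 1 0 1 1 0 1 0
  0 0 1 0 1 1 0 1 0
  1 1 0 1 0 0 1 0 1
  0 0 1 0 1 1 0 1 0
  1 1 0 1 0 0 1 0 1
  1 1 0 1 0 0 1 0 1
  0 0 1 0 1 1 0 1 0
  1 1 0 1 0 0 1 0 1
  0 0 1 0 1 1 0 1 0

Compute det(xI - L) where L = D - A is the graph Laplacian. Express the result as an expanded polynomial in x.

x^9 - 40x^8 + 690x^7 - 6720x^6 + 40485x^5 - 154704x^4 + 366560x^3 - 492800x^2 + 288000x

Reading degrees in the order [1, 2, 3, 4, 5, 6, 7, 8, 9] gives [4, 4, 5, 4, 5, 5, 4, 5, 4]; set D = diag(4, 4, 5, 4, 5, 5, 4, 5, 4) and form L = D - A. L has integer entries, so p(x) = det(xI - L) has integer coefficients. Expanding the determinant yields x^9 - 40x^8 + 690x^7 - 6720x^6 + 40485x^5 - 154704x^4 + 366560x^3 - 492800x^2 + 288000x. Since p(0) = det(-L) = 0, x divides p(x). There is one zero in the spectrum, matching the 1 component. The eigenvalues sum to 40, which equals trace(L) = 2|E|.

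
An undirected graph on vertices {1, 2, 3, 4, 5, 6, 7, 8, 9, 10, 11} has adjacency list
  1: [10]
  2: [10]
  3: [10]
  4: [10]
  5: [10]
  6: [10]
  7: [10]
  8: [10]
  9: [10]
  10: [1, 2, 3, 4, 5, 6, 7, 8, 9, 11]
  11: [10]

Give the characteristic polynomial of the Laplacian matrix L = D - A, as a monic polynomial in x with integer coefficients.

Reading degrees in the order [1, 2, 3, 4, 5, 6, 7, 8, 9, 10, 11] gives [1, 1, 1, 1, 1, 1, 1, 1, 1, 10, 1]; set D = diag(1, 1, 1, 1, 1, 1, 1, 1, 1, 10, 1) and form L = D - A. L has integer entries, so p(x) = det(xI - L) has integer coefficients. Expanding the determinant yields x^11 - 20x^10 + 135x^9 - 480x^8 + 1050x^7 - 1512x^6 + 1470x^5 - 960x^4 + 405x^3 - 100x^2 + 11x. The constant term is 0 because L is singular (the all-ones vector lies in its kernel). The largest eigenvalue, 11, is at most the vertex count 11.

x^11 - 20x^10 + 135x^9 - 480x^8 + 1050x^7 - 1512x^6 + 1470x^5 - 960x^4 + 405x^3 - 100x^2 + 11x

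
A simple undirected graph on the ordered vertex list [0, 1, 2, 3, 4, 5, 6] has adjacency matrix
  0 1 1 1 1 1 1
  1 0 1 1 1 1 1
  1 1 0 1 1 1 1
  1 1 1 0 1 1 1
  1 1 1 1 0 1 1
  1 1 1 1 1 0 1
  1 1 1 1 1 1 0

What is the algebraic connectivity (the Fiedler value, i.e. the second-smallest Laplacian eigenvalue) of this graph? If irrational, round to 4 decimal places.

7

Each diagonal entry of L is the vertex degree and each off-diagonal entry is -1 where an edge is present, 0 otherwise; in the order [0, 1, 2, 3, 4, 5, 6] the diagonal is [6, 6, 6, 6, 6, 6, 6]. The smallest Laplacian eigenvalue is always 0. The next one, lambda_2 = 7, measures how hard the graph is to disconnect: larger values mean better connectivity. There is one zero in the spectrum, matching the 1 component. The eigenvalues sum to 42, which equals trace(L) = 2|E|.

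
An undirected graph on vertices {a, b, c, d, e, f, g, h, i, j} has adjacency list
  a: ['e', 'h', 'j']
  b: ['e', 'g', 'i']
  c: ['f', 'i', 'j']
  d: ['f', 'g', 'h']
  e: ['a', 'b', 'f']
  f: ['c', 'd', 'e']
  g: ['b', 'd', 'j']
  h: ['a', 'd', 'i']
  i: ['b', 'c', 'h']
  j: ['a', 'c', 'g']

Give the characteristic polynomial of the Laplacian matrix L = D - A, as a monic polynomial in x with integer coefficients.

x^10 - 30x^9 + 390x^8 - 2880x^7 + 13305x^6 - 39882x^5 + 77640x^4 - 94800x^3 + 66000x^2 - 20000x

Each diagonal entry of L is the vertex degree and each off-diagonal entry is -1 where an edge is present, 0 otherwise; in the order [a, b, c, d, e, f, g, h, i, j] the diagonal is [3, 3, 3, 3, 3, 3, 3, 3, 3, 3]. L has integer entries, so p(x) = det(xI - L) has integer coefficients. Expanding the determinant yields x^10 - 30x^9 + 390x^8 - 2880x^7 + 13305x^6 - 39882x^5 + 77640x^4 - 94800x^3 + 66000x^2 - 20000x. Since p(0) = det(-L) = 0, x divides p(x). By the matrix-tree theorem the graph has (1/10) * product of the nonzero eigenvalues = 2000 spanning trees.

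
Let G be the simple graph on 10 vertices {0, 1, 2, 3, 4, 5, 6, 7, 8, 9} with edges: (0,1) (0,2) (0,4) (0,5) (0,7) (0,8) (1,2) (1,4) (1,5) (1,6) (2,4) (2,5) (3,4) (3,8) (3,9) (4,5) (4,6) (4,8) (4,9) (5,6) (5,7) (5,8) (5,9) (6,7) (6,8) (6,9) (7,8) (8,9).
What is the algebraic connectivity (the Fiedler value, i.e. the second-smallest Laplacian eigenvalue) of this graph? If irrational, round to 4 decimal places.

With the vertex order [0, 1, 2, 3, 4, 5, 6, 7, 8, 9], the degrees are [6, 5, 4, 3, 8, 8, 6, 4, 7, 5], giving D = diag(6, 5, 4, 3, 8, 8, 6, 4, 7, 5) and L = D - A. Computing the eigenvalues of L and sorting gives [0, 2.4265, 3.3789, 4.6377, 5.4748, 6.3766, 7.1643, 8.3355, 9, 9.2057]. The Fiedler value lambda_2 = 2.4265 is strictly positive, so the graph is connected. The eigenvalues sum to 56, which equals trace(L) = 2|E|. The largest eigenvalue, 9.2057, is at most the vertex count 10.

2.4265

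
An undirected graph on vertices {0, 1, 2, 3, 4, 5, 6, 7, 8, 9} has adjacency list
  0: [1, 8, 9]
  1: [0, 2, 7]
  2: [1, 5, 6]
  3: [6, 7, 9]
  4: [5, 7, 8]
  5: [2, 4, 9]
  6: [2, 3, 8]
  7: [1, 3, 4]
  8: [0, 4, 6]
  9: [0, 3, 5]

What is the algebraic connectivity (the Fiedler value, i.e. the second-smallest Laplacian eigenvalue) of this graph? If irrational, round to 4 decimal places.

2

With the vertex order [0, 1, 2, 3, 4, 5, 6, 7, 8, 9], the degrees are [3, 3, 3, 3, 3, 3, 3, 3, 3, 3], giving D = diag(3, 3, 3, 3, 3, 3, 3, 3, 3, 3) and L = D - A. The smallest Laplacian eigenvalue is always 0. The next one, lambda_2 = 2, measures how hard the graph is to disconnect: larger values mean better connectivity. By the matrix-tree theorem the graph has (1/10) * product of the nonzero eigenvalues = 2000 spanning trees.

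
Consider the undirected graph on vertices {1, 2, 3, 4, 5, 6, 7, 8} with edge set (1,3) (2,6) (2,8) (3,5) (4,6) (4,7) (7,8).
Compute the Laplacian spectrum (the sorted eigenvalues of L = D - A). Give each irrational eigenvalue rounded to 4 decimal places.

With the vertex order [1, 2, 3, 4, 5, 6, 7, 8], the degrees are [1, 2, 2, 2, 1, 2, 2, 2], giving D = diag(1, 2, 2, 2, 1, 2, 2, 2) and L = D - A. Diagonalising L (or applying a numerical eigensolver to the 8x8 matrix) gives the spectrum above. The 2 zero eigenvalues correspond to the 2 connected components. There are 2 zeros in the spectrum, matching the 2 components.

[0, 0, 1, 1.3820, 1.3820, 3, 3.6180, 3.6180]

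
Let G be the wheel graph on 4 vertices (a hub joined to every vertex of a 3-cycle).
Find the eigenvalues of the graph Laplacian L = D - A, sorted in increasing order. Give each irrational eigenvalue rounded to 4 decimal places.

The graph has 4 vertices and degree multiset [3, 3, 3, 3]; D is the diagonal matrix of degrees and L = D - A. L is symmetric positive semidefinite, so every eigenvalue is real and nonnegative. By the matrix-tree theorem the graph has (1/4) * product of the nonzero eigenvalues = 16 spanning trees.

[0, 4, 4, 4]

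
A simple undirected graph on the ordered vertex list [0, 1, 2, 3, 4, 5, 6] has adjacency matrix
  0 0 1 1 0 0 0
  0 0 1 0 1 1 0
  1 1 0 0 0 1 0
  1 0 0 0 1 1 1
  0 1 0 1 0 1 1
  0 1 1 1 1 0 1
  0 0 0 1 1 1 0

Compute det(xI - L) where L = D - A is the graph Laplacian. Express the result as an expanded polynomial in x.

With the vertex order [0, 1, 2, 3, 4, 5, 6], the degrees are [2, 3, 3, 4, 4, 5, 3], giving D = diag(2, 3, 3, 4, 4, 5, 3) and L = D - A. Computing det(xI - L) by cofactor expansion (or equivalently via sum-over-permutations) gives x^7 - 24x^6 + 232x^5 - 1150x^4 + 3063x^3 - 4128x^2 + 2191x. The constant term is 0 because L is singular (the all-ones vector lies in its kernel). The largest eigenvalue, 6.1756, is at most the vertex count 7.

x^7 - 24x^6 + 232x^5 - 1150x^4 + 3063x^3 - 4128x^2 + 2191x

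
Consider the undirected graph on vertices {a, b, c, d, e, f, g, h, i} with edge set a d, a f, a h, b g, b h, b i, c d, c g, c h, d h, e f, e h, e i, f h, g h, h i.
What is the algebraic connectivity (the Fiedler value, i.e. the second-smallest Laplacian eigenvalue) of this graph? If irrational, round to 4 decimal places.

1.5858

Reading degrees in the order [a, b, c, d, e, f, g, h, i] gives [3, 3, 3, 3, 3, 3, 3, 8, 3]; set D = diag(3, 3, 3, 3, 3, 3, 3, 8, 3) and form L = D - A. The smallest Laplacian eigenvalue is always 0. The next one, lambda_2 = 1.5858, measures how hard the graph is to disconnect: larger values mean better connectivity.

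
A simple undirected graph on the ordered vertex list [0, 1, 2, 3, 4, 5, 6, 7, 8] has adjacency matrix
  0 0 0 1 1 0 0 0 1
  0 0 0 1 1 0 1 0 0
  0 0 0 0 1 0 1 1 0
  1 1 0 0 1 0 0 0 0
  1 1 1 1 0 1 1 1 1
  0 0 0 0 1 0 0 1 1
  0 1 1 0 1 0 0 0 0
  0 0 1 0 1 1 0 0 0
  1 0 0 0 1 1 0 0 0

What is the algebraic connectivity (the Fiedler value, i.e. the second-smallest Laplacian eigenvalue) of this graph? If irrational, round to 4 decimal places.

With the vertex order [0, 1, 2, 3, 4, 5, 6, 7, 8], the degrees are [3, 3, 3, 3, 8, 3, 3, 3, 3], giving D = diag(3, 3, 3, 3, 8, 3, 3, 3, 3) and L = D - A. The smallest Laplacian eigenvalue is always 0. The next one, lambda_2 = 1.5858, measures how hard the graph is to disconnect: larger values mean better connectivity.

1.5858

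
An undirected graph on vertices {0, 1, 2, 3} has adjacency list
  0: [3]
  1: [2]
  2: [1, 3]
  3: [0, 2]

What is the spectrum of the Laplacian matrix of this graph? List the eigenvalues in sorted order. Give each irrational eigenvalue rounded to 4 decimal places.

With the vertex order [0, 1, 2, 3], the degrees are [1, 1, 2, 2], giving D = diag(1, 1, 2, 2) and L = D - A. L is symmetric positive semidefinite, so every eigenvalue is real and nonnegative.

[0, 0.5858, 2, 3.4142]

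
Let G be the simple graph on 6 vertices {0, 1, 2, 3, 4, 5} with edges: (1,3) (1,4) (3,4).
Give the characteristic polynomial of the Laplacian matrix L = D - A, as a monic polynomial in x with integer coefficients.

x^6 - 6x^5 + 9x^4

With the vertex order [0, 1, 2, 3, 4, 5], the degrees are [0, 2, 0, 2, 2, 0], giving D = diag(0, 2, 0, 2, 2, 0) and L = D - A. The eigenvalues of L are [0, 0, 0, 0, 3, 3]; the characteristic polynomial is the product of (x - lambda_i), which multiplies out to x^6 - 6x^5 + 9x^4. The coefficient of x^5 equals -trace(L) = -6, matching the sum of degrees.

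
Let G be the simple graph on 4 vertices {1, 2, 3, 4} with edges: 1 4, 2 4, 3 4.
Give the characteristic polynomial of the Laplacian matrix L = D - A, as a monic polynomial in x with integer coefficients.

Each diagonal entry of L is the vertex degree and each off-diagonal entry is -1 where an edge is present, 0 otherwise; in the order [1, 2, 3, 4] the diagonal is [1, 1, 1, 3]. Computing det(xI - L) by cofactor expansion (or equivalently via sum-over-permutations) gives x^4 - 6x^3 + 9x^2 - 4x. The coefficient of x^3 equals -trace(L) = -6, matching the sum of degrees. The eigenvalues sum to 6, which equals trace(L) = 2|E|.

x^4 - 6x^3 + 9x^2 - 4x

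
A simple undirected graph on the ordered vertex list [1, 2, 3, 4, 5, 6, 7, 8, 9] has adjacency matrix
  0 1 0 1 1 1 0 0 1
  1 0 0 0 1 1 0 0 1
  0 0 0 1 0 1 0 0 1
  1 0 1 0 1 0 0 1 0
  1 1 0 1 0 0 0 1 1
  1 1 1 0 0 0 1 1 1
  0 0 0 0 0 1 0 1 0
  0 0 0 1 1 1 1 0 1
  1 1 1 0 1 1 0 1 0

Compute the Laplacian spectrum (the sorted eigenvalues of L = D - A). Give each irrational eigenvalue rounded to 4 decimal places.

Reading degrees in the order [1, 2, 3, 4, 5, 6, 7, 8, 9] gives [5, 4, 3, 4, 5, 6, 2, 5, 6]; set D = diag(5, 4, 3, 4, 5, 6, 2, 5, 6) and form L = D - A. L is symmetric positive semidefinite, so every eigenvalue is real and nonnegative. By the matrix-tree theorem the graph has (1/9) * product of the nonzero eigenvalues = 19312 spanning trees.

[0, 1.7619, 2.7877, 3.6016, 5.0450, 5.6797, 6, 7.3701, 7.7539]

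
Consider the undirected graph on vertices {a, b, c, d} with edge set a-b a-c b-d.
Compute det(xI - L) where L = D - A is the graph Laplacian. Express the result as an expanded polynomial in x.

Each diagonal entry of L is the vertex degree and each off-diagonal entry is -1 where an edge is present, 0 otherwise; in the order [a, b, c, d] the diagonal is [2, 2, 1, 1]. L has integer entries, so p(x) = det(xI - L) has integer coefficients. Expanding the determinant yields x^4 - 6x^3 + 10x^2 - 4x. Since p(0) = det(-L) = 0, x divides p(x). By the matrix-tree theorem the graph has (1/4) * product of the nonzero eigenvalues = 1 spanning tree.

x^4 - 6x^3 + 10x^2 - 4x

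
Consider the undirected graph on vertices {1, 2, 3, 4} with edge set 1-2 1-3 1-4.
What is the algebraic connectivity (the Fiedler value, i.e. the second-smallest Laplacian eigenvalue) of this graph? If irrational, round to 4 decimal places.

1

Reading degrees in the order [1, 2, 3, 4] gives [3, 1, 1, 1]; set D = diag(3, 1, 1, 1) and form L = D - A. The sorted Laplacian eigenvalues are [0, 1, 1, 4]; the algebraic connectivity is the second entry, 1. The largest eigenvalue, 4, is at most the vertex count 4.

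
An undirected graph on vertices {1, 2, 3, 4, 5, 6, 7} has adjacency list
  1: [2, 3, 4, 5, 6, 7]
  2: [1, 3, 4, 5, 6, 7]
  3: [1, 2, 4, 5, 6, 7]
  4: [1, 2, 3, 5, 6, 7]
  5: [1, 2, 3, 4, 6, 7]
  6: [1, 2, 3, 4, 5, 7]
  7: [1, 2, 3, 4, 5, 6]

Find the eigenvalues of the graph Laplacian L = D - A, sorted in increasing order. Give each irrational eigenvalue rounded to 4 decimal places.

[0, 7, 7, 7, 7, 7, 7]

Each diagonal entry of L is the vertex degree and each off-diagonal entry is -1 where an edge is present, 0 otherwise; in the order [1, 2, 3, 4, 5, 6, 7] the diagonal is [6, 6, 6, 6, 6, 6, 6]. Since every row of L sums to 0, the all-ones vector is in the kernel and 0 is an eigenvalue. The single zero eigenvalue shows the graph is connected. The eigenvalues sum to 42, which equals trace(L) = 2|E|.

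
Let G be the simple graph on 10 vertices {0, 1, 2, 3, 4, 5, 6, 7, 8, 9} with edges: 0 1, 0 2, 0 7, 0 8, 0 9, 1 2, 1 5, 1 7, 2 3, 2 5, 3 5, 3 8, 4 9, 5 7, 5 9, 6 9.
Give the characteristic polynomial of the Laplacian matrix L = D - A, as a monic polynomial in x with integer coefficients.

x^10 - 32x^9 + 435x^8 - 3278x^7 + 14979x^6 - 42636x^5 + 74692x^4 - 76536x^3 + 40965x^2 - 8590x

With the vertex order [0, 1, 2, 3, 4, 5, 6, 7, 8, 9], the degrees are [5, 4, 4, 3, 1, 5, 1, 3, 2, 4], giving D = diag(5, 4, 4, 3, 1, 5, 1, 3, 2, 4) and L = D - A. Computing det(xI - L) by cofactor expansion (or equivalently via sum-over-permutations) gives x^10 - 32x^9 + 435x^8 - 3278x^7 + 14979x^6 - 42636x^5 + 74692x^4 - 76536x^3 + 40965x^2 - 8590x. The constant term is 0 because L is singular (the all-ones vector lies in its kernel).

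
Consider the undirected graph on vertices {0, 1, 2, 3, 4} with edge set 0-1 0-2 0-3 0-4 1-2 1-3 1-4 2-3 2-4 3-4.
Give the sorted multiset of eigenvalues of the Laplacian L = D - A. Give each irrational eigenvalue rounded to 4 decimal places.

Each diagonal entry of L is the vertex degree and each off-diagonal entry is -1 where an edge is present, 0 otherwise; in the order [0, 1, 2, 3, 4] the diagonal is [4, 4, 4, 4, 4]. Since every row of L sums to 0, the all-ones vector is in the kernel and 0 is an eigenvalue. The single zero eigenvalue shows the graph is connected. The eigenvalues sum to 20, which equals trace(L) = 2|E|.

[0, 5, 5, 5, 5]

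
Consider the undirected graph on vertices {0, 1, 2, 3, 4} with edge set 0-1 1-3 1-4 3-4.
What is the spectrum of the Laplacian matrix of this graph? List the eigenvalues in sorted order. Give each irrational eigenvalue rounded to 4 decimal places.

[0, 0, 1, 3, 4]

Reading degrees in the order [0, 1, 2, 3, 4] gives [1, 3, 0, 2, 2]; set D = diag(1, 3, 0, 2, 2) and form L = D - A. Diagonalising L (or applying a numerical eigensolver to the 5x5 matrix) gives the spectrum above. The 2 zero eigenvalues correspond to the 2 connected components. There are 2 zeros in the spectrum, matching the 2 components.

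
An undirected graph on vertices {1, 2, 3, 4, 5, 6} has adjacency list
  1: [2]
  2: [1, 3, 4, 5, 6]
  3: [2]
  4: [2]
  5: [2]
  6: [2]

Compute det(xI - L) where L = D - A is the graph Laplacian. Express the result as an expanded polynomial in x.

x^6 - 10x^5 + 30x^4 - 40x^3 + 25x^2 - 6x

Reading degrees in the order [1, 2, 3, 4, 5, 6] gives [1, 5, 1, 1, 1, 1]; set D = diag(1, 5, 1, 1, 1, 1) and form L = D - A. The eigenvalues of L are [0, 1, 1, 1, 1, 6]; the characteristic polynomial is the product of (x - lambda_i), which multiplies out to x^6 - 10x^5 + 30x^4 - 40x^3 + 25x^2 - 6x. The constant term is 0 because L is singular (the all-ones vector lies in its kernel). The largest eigenvalue, 6, is at most the vertex count 6.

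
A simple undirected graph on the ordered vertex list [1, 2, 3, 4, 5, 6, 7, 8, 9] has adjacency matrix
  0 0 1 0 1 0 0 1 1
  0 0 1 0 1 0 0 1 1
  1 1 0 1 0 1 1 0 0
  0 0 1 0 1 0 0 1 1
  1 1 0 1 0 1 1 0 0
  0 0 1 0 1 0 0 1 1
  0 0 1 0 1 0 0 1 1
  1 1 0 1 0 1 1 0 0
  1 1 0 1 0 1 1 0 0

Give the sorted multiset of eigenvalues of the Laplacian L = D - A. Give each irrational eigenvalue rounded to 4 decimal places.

Reading degrees in the order [1, 2, 3, 4, 5, 6, 7, 8, 9] gives [4, 4, 5, 4, 5, 4, 4, 5, 5]; set D = diag(4, 4, 5, 4, 5, 4, 4, 5, 5) and form L = D - A. Diagonalising L (or applying a numerical eigensolver to the 9x9 matrix) gives the spectrum above. The eigenvalues sum to 40, which equals trace(L) = 2|E|.

[0, 4, 4, 4, 4, 5, 5, 5, 9]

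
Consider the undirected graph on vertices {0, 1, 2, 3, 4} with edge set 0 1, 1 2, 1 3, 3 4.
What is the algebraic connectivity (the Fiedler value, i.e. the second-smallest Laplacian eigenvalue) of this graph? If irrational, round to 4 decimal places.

0.5188

Each diagonal entry of L is the vertex degree and each off-diagonal entry is -1 where an edge is present, 0 otherwise; in the order [0, 1, 2, 3, 4] the diagonal is [1, 3, 1, 2, 1]. The sorted Laplacian eigenvalues are [0, 0.5188, 1, 2.3111, 4.1701]; the algebraic connectivity is the second entry, 0.5188. The largest eigenvalue, 4.1701, is at most the vertex count 5.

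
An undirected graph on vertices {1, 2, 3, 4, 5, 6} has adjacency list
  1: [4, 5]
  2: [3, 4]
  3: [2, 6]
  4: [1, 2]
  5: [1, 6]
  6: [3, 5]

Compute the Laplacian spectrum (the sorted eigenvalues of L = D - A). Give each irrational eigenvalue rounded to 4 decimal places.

With the vertex order [1, 2, 3, 4, 5, 6], the degrees are [2, 2, 2, 2, 2, 2], giving D = diag(2, 2, 2, 2, 2, 2) and L = D - A. Diagonalising L (or applying a numerical eigensolver to the 6x6 matrix) gives the spectrum above. The single zero eigenvalue shows the graph is connected. The eigenvalues sum to 12, which equals trace(L) = 2|E|. The largest eigenvalue, 4, is at most the vertex count 6.

[0, 1, 1, 3, 3, 4]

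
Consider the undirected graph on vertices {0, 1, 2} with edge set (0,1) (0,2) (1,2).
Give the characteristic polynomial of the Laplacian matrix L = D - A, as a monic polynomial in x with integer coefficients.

Reading degrees in the order [0, 1, 2] gives [2, 2, 2]; set D = diag(2, 2, 2) and form L = D - A. Computing det(xI - L) by cofactor expansion (or equivalently via sum-over-permutations) gives x^3 - 6x^2 + 9x. The coefficient of x^2 equals -trace(L) = -6, matching the sum of degrees.

x^3 - 6x^2 + 9x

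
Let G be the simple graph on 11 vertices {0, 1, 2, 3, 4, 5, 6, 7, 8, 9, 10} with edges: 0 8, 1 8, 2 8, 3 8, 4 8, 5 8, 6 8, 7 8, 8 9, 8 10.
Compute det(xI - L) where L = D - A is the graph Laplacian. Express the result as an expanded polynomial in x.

Reading degrees in the order [0, 1, 2, 3, 4, 5, 6, 7, 8, 9, 10] gives [1, 1, 1, 1, 1, 1, 1, 1, 10, 1, 1]; set D = diag(1, 1, 1, 1, 1, 1, 1, 1, 10, 1, 1) and form L = D - A. L has integer entries, so p(x) = det(xI - L) has integer coefficients. Expanding the determinant yields x^11 - 20x^10 + 135x^9 - 480x^8 + 1050x^7 - 1512x^6 + 1470x^5 - 960x^4 + 405x^3 - 100x^2 + 11x. Since p(0) = det(-L) = 0, x divides p(x).

x^11 - 20x^10 + 135x^9 - 480x^8 + 1050x^7 - 1512x^6 + 1470x^5 - 960x^4 + 405x^3 - 100x^2 + 11x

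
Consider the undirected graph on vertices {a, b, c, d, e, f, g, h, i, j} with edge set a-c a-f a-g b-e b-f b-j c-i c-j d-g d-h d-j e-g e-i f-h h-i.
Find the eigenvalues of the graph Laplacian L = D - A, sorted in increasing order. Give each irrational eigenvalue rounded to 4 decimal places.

[0, 2, 2, 2, 2, 2, 5, 5, 5, 5]

With the vertex order [a, b, c, d, e, f, g, h, i, j], the degrees are [3, 3, 3, 3, 3, 3, 3, 3, 3, 3], giving D = diag(3, 3, 3, 3, 3, 3, 3, 3, 3, 3) and L = D - A. Since every row of L sums to 0, the all-ones vector is in the kernel and 0 is an eigenvalue. The single zero eigenvalue shows the graph is connected. There is one zero in the spectrum, matching the 1 component.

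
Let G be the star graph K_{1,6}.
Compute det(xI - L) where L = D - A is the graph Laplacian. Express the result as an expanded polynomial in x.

The graph has 7 vertices and degree multiset [6, 1, 1, 1, 1, 1, 1]; D is the diagonal matrix of degrees and L = D - A. The eigenvalues of L are [0, 1, 1, 1, 1, 1, 7]; the characteristic polynomial is the product of (x - lambda_i), which multiplies out to x^7 - 12x^6 + 45x^5 - 80x^4 + 75x^3 - 36x^2 + 7x. The coefficient of x^6 equals -trace(L) = -12, matching the sum of degrees.

x^7 - 12x^6 + 45x^5 - 80x^4 + 75x^3 - 36x^2 + 7x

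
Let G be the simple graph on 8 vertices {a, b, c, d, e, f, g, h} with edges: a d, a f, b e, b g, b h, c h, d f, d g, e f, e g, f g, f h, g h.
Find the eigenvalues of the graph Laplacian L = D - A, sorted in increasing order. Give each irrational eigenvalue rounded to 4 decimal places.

[0, 0.7875, 1.4538, 3.3528, 3.5290, 4.3082, 6.1738, 6.3949]

With the vertex order [a, b, c, d, e, f, g, h], the degrees are [2, 3, 1, 3, 3, 5, 5, 4], giving D = diag(2, 3, 1, 3, 3, 5, 5, 4) and L = D - A. L is symmetric positive semidefinite, so every eigenvalue is real and nonnegative. The largest eigenvalue, 6.3949, is at most the vertex count 8. The eigenvalues sum to 26, which equals trace(L) = 2|E|.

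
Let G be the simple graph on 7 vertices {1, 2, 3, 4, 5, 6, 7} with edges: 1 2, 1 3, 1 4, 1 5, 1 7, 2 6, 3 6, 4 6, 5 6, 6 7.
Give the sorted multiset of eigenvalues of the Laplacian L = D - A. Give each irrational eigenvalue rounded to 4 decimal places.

Reading degrees in the order [1, 2, 3, 4, 5, 6, 7] gives [5, 2, 2, 2, 2, 5, 2]; set D = diag(5, 2, 2, 2, 2, 5, 2) and form L = D - A. The multiplicity of 0 as a Laplacian eigenvalue equals the number of connected components. The single zero eigenvalue shows the graph is connected.

[0, 2, 2, 2, 2, 5, 7]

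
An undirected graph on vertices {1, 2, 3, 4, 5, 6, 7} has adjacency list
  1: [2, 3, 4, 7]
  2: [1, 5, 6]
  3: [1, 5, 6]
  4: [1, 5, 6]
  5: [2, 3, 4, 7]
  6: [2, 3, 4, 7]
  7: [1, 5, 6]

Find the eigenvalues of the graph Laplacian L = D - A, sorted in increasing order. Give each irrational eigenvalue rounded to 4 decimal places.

With the vertex order [1, 2, 3, 4, 5, 6, 7], the degrees are [4, 3, 3, 3, 4, 4, 3], giving D = diag(4, 3, 3, 3, 4, 4, 3) and L = D - A. Since every row of L sums to 0, the all-ones vector is in the kernel and 0 is an eigenvalue.

[0, 3, 3, 3, 4, 4, 7]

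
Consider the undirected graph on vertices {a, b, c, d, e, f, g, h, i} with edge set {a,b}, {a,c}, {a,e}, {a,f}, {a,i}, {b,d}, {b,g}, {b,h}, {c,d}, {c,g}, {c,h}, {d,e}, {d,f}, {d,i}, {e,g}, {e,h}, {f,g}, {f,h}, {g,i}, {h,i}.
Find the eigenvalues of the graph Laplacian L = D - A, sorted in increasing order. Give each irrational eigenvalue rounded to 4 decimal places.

[0, 4, 4, 4, 4, 5, 5, 5, 9]

With the vertex order [a, b, c, d, e, f, g, h, i], the degrees are [5, 4, 4, 5, 4, 4, 5, 5, 4], giving D = diag(5, 4, 4, 5, 4, 4, 5, 5, 4) and L = D - A. Diagonalising L (or applying a numerical eigensolver to the 9x9 matrix) gives the spectrum above. The single zero eigenvalue shows the graph is connected. There is one zero in the spectrum, matching the 1 component.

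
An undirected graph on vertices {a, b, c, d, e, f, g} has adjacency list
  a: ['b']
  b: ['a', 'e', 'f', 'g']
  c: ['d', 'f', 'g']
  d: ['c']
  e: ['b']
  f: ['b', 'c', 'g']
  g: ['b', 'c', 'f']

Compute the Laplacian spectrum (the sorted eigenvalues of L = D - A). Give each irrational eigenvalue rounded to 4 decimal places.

[0, 0.5140, 1, 1.3364, 3.8360, 4, 5.3136]

With the vertex order [a, b, c, d, e, f, g], the degrees are [1, 4, 3, 1, 1, 3, 3], giving D = diag(1, 4, 3, 1, 1, 3, 3) and L = D - A. Since every row of L sums to 0, the all-ones vector is in the kernel and 0 is an eigenvalue. The single zero eigenvalue shows the graph is connected. The largest eigenvalue, 5.3136, is at most the vertex count 7. There is one zero in the spectrum, matching the 1 component.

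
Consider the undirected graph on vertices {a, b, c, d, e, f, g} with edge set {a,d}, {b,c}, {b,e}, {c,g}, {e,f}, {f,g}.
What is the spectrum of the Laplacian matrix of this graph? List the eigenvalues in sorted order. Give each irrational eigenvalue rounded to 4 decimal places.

With the vertex order [a, b, c, d, e, f, g], the degrees are [1, 2, 2, 1, 2, 2, 2], giving D = diag(1, 2, 2, 1, 2, 2, 2) and L = D - A. The multiplicity of 0 as a Laplacian eigenvalue equals the number of connected components. The 2 zero eigenvalues correspond to the 2 connected components. There are 2 zeros in the spectrum, matching the 2 components.

[0, 0, 1.3820, 1.3820, 2, 3.6180, 3.6180]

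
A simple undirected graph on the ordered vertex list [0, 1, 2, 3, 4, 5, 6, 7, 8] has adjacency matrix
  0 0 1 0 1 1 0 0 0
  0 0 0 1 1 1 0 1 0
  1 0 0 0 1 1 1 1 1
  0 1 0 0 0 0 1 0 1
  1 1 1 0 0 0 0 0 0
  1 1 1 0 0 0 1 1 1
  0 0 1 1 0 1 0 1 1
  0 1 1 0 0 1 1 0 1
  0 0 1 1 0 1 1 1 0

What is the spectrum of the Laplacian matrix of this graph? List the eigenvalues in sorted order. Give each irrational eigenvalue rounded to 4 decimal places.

Reading degrees in the order [0, 1, 2, 3, 4, 5, 6, 7, 8] gives [3, 4, 6, 3, 3, 6, 5, 5, 5]; set D = diag(3, 4, 6, 3, 3, 6, 5, 5, 5) and form L = D - A. The multiplicity of 0 as a Laplacian eigenvalue equals the number of connected components. There is one zero in the spectrum, matching the 1 component. By the matrix-tree theorem the graph has (1/9) * product of the nonzero eigenvalues = 20640 spanning trees.

[0, 1.8631, 3, 3.6473, 4.3936, 6, 6.4428, 7.1631, 7.4902]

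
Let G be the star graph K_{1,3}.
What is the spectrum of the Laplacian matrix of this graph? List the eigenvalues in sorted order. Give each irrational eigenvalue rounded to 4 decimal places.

The graph has 4 vertices and degree multiset [3, 1, 1, 1]; D is the diagonal matrix of degrees and L = D - A. The multiplicity of 0 as a Laplacian eigenvalue equals the number of connected components. The single zero eigenvalue shows the graph is connected. By the matrix-tree theorem the graph has (1/4) * product of the nonzero eigenvalues = 1 spanning tree.

[0, 1, 1, 4]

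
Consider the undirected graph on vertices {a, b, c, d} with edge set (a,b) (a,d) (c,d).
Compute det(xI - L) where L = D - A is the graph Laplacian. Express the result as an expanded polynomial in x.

x^4 - 6x^3 + 10x^2 - 4x

With the vertex order [a, b, c, d], the degrees are [2, 1, 1, 2], giving D = diag(2, 1, 1, 2) and L = D - A. Computing det(xI - L) by cofactor expansion (or equivalently via sum-over-permutations) gives x^4 - 6x^3 + 10x^2 - 4x. The coefficient of x^3 equals -trace(L) = -6, matching the sum of degrees. There is one zero in the spectrum, matching the 1 component. By the matrix-tree theorem the graph has (1/4) * product of the nonzero eigenvalues = 1 spanning tree.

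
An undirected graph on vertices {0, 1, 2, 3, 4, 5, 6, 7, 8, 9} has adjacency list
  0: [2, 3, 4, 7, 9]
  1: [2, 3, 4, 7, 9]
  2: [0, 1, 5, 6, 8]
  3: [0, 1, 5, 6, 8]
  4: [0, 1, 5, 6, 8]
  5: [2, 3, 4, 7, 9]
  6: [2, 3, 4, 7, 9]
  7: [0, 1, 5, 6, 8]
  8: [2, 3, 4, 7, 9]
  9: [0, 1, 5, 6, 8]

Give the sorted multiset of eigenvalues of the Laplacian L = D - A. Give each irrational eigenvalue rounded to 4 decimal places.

[0, 5, 5, 5, 5, 5, 5, 5, 5, 10]

Reading degrees in the order [0, 1, 2, 3, 4, 5, 6, 7, 8, 9] gives [5, 5, 5, 5, 5, 5, 5, 5, 5, 5]; set D = diag(5, 5, 5, 5, 5, 5, 5, 5, 5, 5) and form L = D - A. L is symmetric positive semidefinite, so every eigenvalue is real and nonnegative. There is one zero in the spectrum, matching the 1 component.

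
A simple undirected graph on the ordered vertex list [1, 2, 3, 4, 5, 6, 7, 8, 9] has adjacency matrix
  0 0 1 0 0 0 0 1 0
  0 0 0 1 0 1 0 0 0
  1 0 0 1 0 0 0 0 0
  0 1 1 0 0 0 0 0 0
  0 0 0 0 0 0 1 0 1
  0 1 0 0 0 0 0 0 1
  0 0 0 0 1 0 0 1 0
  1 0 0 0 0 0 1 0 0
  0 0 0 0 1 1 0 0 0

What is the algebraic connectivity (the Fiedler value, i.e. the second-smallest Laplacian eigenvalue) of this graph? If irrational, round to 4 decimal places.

0.4679

Reading degrees in the order [1, 2, 3, 4, 5, 6, 7, 8, 9] gives [2, 2, 2, 2, 2, 2, 2, 2, 2]; set D = diag(2, 2, 2, 2, 2, 2, 2, 2, 2) and form L = D - A. The sorted Laplacian eigenvalues are [0, 0.4679, 0.4679, 1.6527, 1.6527, 3, 3, 3.8794, 3.8794]; the algebraic connectivity is the second entry, 0.4679. The largest eigenvalue, 3.8794, is at most the vertex count 9.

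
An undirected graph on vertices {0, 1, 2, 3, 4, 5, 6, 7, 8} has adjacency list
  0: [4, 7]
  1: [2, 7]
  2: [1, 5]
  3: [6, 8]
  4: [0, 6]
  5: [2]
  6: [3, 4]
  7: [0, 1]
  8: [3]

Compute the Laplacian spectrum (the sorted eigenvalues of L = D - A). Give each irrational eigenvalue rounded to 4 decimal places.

Each diagonal entry of L is the vertex degree and each off-diagonal entry is -1 where an edge is present, 0 otherwise; in the order [0, 1, 2, 3, 4, 5, 6, 7, 8] the diagonal is [2, 2, 2, 2, 2, 1, 2, 2, 1]. Since every row of L sums to 0, the all-ones vector is in the kernel and 0 is an eigenvalue. The largest eigenvalue, 3.8794, is at most the vertex count 9.

[0, 0.1206, 0.4679, 1, 1.6527, 2.3473, 3, 3.5321, 3.8794]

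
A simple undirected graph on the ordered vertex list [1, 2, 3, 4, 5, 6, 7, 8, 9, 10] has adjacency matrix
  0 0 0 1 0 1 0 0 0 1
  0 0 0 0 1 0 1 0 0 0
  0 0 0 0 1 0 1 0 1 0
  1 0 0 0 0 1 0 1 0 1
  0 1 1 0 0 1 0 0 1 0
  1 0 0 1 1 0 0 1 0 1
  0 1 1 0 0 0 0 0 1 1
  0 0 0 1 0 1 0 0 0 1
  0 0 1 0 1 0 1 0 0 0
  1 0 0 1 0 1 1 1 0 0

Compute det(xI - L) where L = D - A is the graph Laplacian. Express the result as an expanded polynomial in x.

x^10 - 36x^9 + 561x^8 - 4950x^7 + 27131x^6 - 95192x^5 + 211811x^4 - 283918x^3 + 202480x^2 - 55200x

Reading degrees in the order [1, 2, 3, 4, 5, 6, 7, 8, 9, 10] gives [3, 2, 3, 4, 4, 5, 4, 3, 3, 5]; set D = diag(3, 2, 3, 4, 4, 5, 4, 3, 3, 5) and form L = D - A. Computing det(xI - L) by cofactor expansion (or equivalently via sum-over-permutations) gives x^10 - 36x^9 + 561x^8 - 4950x^7 + 27131x^6 - 95192x^5 + 211811x^4 - 283918x^3 + 202480x^2 - 55200x. The constant term is 0 because L is singular (the all-ones vector lies in its kernel). By the matrix-tree theorem the graph has (1/10) * product of the nonzero eigenvalues = 5520 spanning trees.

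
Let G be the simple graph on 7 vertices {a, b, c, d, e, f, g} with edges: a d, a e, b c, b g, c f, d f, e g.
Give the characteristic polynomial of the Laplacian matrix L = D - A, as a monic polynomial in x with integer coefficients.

x^7 - 14x^6 + 77x^5 - 210x^4 + 294x^3 - 196x^2 + 49x

Reading degrees in the order [a, b, c, d, e, f, g] gives [2, 2, 2, 2, 2, 2, 2]; set D = diag(2, 2, 2, 2, 2, 2, 2) and form L = D - A. L has integer entries, so p(x) = det(xI - L) has integer coefficients. Expanding the determinant yields x^7 - 14x^6 + 77x^5 - 210x^4 + 294x^3 - 196x^2 + 49x. The coefficient of x^6 equals -trace(L) = -14, matching the sum of degrees. By the matrix-tree theorem the graph has (1/7) * product of the nonzero eigenvalues = 7 spanning trees. There is one zero in the spectrum, matching the 1 component.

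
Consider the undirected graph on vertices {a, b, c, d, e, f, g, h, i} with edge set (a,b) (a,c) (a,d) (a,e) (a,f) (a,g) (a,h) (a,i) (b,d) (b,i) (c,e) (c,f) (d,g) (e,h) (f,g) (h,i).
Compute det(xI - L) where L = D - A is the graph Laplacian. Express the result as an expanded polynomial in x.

x^9 - 32x^8 + 428x^7 - 3136x^6 + 13786x^5 - 37232x^4 + 60276x^3 - 53424x^2 + 19845x

With the vertex order [a, b, c, d, e, f, g, h, i], the degrees are [8, 3, 3, 3, 3, 3, 3, 3, 3], giving D = diag(8, 3, 3, 3, 3, 3, 3, 3, 3) and L = D - A. L has integer entries, so p(x) = det(xI - L) has integer coefficients. Expanding the determinant yields x^9 - 32x^8 + 428x^7 - 3136x^6 + 13786x^5 - 37232x^4 + 60276x^3 - 53424x^2 + 19845x. The coefficient of x^8 equals -trace(L) = -32, matching the sum of degrees. There is one zero in the spectrum, matching the 1 component.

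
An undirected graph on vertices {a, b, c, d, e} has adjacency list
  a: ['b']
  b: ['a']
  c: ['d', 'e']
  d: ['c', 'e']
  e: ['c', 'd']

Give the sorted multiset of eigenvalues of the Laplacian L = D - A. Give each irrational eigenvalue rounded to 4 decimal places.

[0, 0, 2, 3, 3]

With the vertex order [a, b, c, d, e], the degrees are [1, 1, 2, 2, 2], giving D = diag(1, 1, 2, 2, 2) and L = D - A. The multiplicity of 0 as a Laplacian eigenvalue equals the number of connected components. The 2 zero eigenvalues correspond to the 2 connected components. The largest eigenvalue, 3, is at most the vertex count 5.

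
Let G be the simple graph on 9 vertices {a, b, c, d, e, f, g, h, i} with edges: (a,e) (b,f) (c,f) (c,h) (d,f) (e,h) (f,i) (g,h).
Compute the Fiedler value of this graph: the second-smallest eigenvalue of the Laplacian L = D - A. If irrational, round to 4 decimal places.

With the vertex order [a, b, c, d, e, f, g, h, i], the degrees are [1, 1, 2, 1, 2, 4, 1, 3, 1], giving D = diag(1, 1, 2, 1, 2, 4, 1, 3, 1) and L = D - A. Computing the eigenvalues of L and sorting gives [0, 0.1884, 0.6144, 1, 1, 1.5333, 2.3798, 4.1545, 5.1296]. The Fiedler value lambda_2 = 0.1884 is strictly positive, so the graph is connected. The largest eigenvalue, 5.1296, is at most the vertex count 9.

0.1884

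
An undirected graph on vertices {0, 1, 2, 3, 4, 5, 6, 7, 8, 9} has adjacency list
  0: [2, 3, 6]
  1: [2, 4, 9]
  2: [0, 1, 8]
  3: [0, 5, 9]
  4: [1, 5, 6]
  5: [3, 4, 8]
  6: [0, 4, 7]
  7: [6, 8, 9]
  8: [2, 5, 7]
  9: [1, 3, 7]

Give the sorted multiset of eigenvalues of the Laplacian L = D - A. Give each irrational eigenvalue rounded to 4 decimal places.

[0, 2, 2, 2, 2, 2, 5, 5, 5, 5]

Reading degrees in the order [0, 1, 2, 3, 4, 5, 6, 7, 8, 9] gives [3, 3, 3, 3, 3, 3, 3, 3, 3, 3]; set D = diag(3, 3, 3, 3, 3, 3, 3, 3, 3, 3) and form L = D - A. L is symmetric positive semidefinite, so every eigenvalue is real and nonnegative. The single zero eigenvalue shows the graph is connected.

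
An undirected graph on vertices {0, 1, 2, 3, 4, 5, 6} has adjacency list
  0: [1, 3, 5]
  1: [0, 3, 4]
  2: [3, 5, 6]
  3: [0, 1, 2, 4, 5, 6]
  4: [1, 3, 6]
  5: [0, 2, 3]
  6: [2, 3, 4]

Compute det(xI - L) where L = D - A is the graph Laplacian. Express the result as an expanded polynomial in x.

Each diagonal entry of L is the vertex degree and each off-diagonal entry is -1 where an edge is present, 0 otherwise; in the order [0, 1, 2, 3, 4, 5, 6] the diagonal is [3, 3, 3, 6, 3, 3, 3]. Computing det(xI - L) by cofactor expansion (or equivalently via sum-over-permutations) gives x^7 - 24x^6 + 231x^5 - 1140x^4 + 3036x^3 - 4128x^2 + 2240x. The constant term is 0 because L is singular (the all-ones vector lies in its kernel). The eigenvalues sum to 24, which equals trace(L) = 2|E|.

x^7 - 24x^6 + 231x^5 - 1140x^4 + 3036x^3 - 4128x^2 + 2240x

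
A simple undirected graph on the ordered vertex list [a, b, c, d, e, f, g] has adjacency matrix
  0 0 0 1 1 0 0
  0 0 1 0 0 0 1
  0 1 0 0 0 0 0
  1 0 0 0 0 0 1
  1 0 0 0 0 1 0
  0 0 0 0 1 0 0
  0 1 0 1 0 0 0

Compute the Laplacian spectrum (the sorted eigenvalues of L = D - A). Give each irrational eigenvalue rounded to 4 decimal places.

With the vertex order [a, b, c, d, e, f, g], the degrees are [2, 2, 1, 2, 2, 1, 2], giving D = diag(2, 2, 1, 2, 2, 1, 2) and L = D - A. Diagonalising L (or applying a numerical eigensolver to the 7x7 matrix) gives the spectrum above. The single zero eigenvalue shows the graph is connected. By the matrix-tree theorem the graph has (1/7) * product of the nonzero eigenvalues = 1 spanning tree.

[0, 0.1981, 0.7530, 1.5550, 2.4450, 3.2470, 3.8019]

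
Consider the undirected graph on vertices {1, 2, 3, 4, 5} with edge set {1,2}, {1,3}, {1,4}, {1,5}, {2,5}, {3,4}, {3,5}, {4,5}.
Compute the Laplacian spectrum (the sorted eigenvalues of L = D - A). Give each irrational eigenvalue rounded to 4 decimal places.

[0, 2, 4, 5, 5]

Each diagonal entry of L is the vertex degree and each off-diagonal entry is -1 where an edge is present, 0 otherwise; in the order [1, 2, 3, 4, 5] the diagonal is [4, 2, 3, 3, 4]. The multiplicity of 0 as a Laplacian eigenvalue equals the number of connected components. The largest eigenvalue, 5, is at most the vertex count 5. There is one zero in the spectrum, matching the 1 component.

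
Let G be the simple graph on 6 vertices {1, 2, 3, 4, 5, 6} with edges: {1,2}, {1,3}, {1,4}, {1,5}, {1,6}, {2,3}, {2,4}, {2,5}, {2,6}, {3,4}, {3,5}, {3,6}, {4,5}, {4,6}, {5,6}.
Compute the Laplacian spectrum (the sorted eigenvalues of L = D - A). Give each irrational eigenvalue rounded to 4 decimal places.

[0, 6, 6, 6, 6, 6]

Reading degrees in the order [1, 2, 3, 4, 5, 6] gives [5, 5, 5, 5, 5, 5]; set D = diag(5, 5, 5, 5, 5, 5) and form L = D - A. The multiplicity of 0 as a Laplacian eigenvalue equals the number of connected components. The single zero eigenvalue shows the graph is connected.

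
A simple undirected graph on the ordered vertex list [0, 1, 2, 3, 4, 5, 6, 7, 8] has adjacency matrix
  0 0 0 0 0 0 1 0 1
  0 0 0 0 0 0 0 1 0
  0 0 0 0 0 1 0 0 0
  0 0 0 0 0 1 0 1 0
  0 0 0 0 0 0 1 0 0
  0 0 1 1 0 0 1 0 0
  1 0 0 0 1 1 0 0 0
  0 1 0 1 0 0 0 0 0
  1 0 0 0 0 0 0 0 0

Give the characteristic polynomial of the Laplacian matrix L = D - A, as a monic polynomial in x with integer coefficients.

With the vertex order [0, 1, 2, 3, 4, 5, 6, 7, 8], the degrees are [2, 1, 1, 2, 1, 3, 3, 2, 1], giving D = diag(2, 1, 1, 2, 1, 3, 3, 2, 1) and L = D - A. L has integer entries, so p(x) = det(xI - L) has integer coefficients. Expanding the determinant yields x^9 - 16x^8 + 103x^7 - 344x^6 + 641x^5 - 668x^4 + 371x^3 - 98x^2 + 9x. The constant term is 0 because L is singular (the all-ones vector lies in its kernel). There is one zero in the spectrum, matching the 1 component.

x^9 - 16x^8 + 103x^7 - 344x^6 + 641x^5 - 668x^4 + 371x^3 - 98x^2 + 9x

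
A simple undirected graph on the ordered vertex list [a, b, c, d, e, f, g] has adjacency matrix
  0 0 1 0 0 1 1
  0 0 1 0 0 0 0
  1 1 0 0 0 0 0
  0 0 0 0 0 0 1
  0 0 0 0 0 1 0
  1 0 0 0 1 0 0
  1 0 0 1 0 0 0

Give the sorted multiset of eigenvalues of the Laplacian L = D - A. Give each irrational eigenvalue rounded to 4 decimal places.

Each diagonal entry of L is the vertex degree and each off-diagonal entry is -1 where an edge is present, 0 otherwise; in the order [a, b, c, d, e, f, g] the diagonal is [3, 1, 2, 1, 1, 2, 2]. L is symmetric positive semidefinite, so every eigenvalue is real and nonnegative. The single zero eigenvalue shows the graph is connected. By the matrix-tree theorem the graph has (1/7) * product of the nonzero eigenvalues = 1 spanning tree.

[0, 0.3820, 0.3820, 1.5858, 2.6180, 2.6180, 4.4142]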